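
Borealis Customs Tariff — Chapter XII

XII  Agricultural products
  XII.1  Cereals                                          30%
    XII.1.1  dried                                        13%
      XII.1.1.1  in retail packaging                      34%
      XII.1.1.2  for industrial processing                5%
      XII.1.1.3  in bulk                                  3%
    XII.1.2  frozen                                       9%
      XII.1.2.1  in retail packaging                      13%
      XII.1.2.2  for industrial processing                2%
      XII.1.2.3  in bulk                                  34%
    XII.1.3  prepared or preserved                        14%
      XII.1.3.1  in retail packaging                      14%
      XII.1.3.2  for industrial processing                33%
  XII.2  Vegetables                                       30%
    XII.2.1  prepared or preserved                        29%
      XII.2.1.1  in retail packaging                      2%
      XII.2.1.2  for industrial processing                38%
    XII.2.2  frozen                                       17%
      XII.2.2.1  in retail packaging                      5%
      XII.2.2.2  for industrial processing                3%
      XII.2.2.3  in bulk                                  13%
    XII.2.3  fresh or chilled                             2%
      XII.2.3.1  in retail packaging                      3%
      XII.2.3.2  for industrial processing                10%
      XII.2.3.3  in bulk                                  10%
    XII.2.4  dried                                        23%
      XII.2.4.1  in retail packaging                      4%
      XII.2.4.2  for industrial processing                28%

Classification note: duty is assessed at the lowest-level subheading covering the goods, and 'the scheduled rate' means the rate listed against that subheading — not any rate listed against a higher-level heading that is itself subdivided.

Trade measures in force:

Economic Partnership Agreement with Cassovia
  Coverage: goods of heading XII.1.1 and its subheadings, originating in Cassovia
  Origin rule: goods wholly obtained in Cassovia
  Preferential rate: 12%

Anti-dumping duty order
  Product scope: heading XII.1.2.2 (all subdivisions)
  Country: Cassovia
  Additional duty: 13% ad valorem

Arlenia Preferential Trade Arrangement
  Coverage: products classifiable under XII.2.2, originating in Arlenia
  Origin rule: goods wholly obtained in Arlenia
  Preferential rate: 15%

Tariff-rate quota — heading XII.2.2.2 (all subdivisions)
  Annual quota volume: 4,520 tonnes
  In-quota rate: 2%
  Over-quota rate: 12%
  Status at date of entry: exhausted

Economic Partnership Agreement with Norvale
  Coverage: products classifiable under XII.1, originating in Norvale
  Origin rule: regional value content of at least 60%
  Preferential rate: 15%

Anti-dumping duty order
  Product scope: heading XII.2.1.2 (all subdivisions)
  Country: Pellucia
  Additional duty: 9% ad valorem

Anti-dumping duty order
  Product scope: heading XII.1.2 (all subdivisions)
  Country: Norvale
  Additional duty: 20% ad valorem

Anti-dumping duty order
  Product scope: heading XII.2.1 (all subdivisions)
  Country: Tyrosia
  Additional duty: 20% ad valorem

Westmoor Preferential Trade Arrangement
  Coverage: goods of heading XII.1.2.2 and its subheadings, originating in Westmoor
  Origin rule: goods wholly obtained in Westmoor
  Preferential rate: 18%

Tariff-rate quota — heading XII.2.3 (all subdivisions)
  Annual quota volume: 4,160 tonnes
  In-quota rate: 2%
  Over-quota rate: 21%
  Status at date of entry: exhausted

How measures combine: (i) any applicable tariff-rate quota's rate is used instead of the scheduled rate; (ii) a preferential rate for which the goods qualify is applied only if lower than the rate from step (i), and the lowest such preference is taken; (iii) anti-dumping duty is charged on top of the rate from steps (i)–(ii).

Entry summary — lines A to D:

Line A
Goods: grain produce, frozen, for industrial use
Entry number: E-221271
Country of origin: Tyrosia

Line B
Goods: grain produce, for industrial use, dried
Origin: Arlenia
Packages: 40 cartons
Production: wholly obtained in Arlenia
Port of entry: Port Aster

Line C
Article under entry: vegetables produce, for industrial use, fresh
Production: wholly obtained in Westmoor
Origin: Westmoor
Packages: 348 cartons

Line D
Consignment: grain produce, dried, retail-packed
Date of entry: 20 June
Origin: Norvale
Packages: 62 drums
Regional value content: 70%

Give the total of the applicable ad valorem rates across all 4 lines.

43%

Line A: grain → XII.1; frozen → XII.1.2; for industrial use → XII.1.2.2. Scheduled 2%. No special measure applies. → 2%.
Line B: grain → XII.1; dried → XII.1.1; for industrial use → XII.1.1.2. Scheduled 5%. Arlenia agreement on XII.2.2: XII.1.1.2 not covered. → 5%.
Line C: vegetables → XII.2; fresh → XII.2.3; for industrial use → XII.2.3.2. Scheduled 10%. quota on XII.2.3 exhausted → over-quota 21%; Westmoor agreement on XII.1.2.2: XII.2.3.2 not covered. → 21%.
Line D: grain → XII.1; dried → XII.1.1; retail-packed → XII.1.1.1. Scheduled 34%. Norvale agreement on XII.1: RVC ≥ 60% → 15% available; preferential 15%. → 15%.
Sum: 2% + 5% + 21% + 15% = 43%.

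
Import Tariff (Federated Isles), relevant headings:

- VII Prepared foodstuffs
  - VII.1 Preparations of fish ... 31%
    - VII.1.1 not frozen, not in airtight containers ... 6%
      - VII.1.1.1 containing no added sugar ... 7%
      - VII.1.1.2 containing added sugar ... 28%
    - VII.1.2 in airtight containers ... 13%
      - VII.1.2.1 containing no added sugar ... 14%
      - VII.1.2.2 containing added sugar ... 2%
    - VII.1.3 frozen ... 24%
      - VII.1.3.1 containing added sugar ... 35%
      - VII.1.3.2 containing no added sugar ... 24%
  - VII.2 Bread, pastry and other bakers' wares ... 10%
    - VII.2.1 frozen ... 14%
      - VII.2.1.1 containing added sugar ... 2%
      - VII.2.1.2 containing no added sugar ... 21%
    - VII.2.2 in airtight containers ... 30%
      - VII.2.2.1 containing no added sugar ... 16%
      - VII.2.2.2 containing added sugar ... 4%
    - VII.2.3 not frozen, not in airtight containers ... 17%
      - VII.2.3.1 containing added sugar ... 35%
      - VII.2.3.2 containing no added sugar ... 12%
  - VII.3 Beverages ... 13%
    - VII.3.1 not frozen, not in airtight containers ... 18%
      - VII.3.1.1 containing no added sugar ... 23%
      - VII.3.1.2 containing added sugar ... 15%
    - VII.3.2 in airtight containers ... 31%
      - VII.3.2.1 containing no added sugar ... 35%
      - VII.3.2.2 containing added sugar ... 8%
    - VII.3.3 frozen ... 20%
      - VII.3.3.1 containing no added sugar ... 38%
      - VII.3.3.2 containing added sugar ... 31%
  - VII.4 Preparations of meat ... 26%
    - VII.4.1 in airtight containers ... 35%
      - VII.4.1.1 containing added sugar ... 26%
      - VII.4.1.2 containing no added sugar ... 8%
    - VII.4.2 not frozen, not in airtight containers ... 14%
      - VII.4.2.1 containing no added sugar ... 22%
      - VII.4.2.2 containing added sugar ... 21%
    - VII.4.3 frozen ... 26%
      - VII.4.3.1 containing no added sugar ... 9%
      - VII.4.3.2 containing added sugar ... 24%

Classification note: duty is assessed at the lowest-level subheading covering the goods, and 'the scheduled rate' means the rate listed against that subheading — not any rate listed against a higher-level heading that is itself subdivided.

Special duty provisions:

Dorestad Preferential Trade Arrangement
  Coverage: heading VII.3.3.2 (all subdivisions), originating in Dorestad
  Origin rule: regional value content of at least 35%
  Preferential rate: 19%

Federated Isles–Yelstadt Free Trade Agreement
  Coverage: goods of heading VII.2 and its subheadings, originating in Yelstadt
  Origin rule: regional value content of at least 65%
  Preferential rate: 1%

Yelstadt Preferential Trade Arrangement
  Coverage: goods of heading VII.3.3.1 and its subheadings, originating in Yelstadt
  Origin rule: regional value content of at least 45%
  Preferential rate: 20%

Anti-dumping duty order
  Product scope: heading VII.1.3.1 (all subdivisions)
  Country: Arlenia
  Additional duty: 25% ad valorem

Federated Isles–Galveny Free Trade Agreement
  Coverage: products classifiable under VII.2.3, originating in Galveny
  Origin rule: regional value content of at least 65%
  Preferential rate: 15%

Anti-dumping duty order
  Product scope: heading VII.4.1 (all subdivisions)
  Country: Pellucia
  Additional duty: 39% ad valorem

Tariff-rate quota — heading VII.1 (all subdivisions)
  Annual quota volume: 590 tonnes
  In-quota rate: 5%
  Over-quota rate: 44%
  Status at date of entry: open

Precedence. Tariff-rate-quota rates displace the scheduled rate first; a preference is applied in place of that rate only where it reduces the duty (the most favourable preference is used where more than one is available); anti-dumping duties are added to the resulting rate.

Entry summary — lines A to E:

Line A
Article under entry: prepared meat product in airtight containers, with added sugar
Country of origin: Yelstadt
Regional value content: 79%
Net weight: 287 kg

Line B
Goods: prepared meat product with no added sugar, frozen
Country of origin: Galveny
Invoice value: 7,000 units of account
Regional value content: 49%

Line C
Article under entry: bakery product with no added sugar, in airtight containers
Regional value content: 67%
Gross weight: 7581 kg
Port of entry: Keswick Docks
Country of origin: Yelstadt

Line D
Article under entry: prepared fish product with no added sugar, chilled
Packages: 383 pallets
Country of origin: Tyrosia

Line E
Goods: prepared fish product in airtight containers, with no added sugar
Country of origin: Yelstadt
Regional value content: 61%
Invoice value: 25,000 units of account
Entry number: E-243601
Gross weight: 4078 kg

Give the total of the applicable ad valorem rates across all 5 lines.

Line A: prepared meat product → VII.4; in airtight containers → VII.4.1; with added sugar → VII.4.1.1. Scheduled 26%. Yelstadt agreement on VII.2: VII.4.1.1 not covered; Yelstadt agreement on VII.3.3.1: VII.4.1.1 not covered. → 26%.
Line B: prepared meat product → VII.4; frozen → VII.4.3; with no added sugar → VII.4.3.1. Scheduled 9%. Galveny agreement on VII.2.3: VII.4.3.1 not covered. → 9%.
Line C: bakery product → VII.2; in airtight containers → VII.2.2; with no added sugar → VII.2.2.1. Scheduled 16%. Yelstadt agreement on VII.2: RVC ≥ 65% → 1% available; Yelstadt agreement on VII.3.3.1: VII.2.2.1 not covered; preferential 1%. → 1%.
Line D: prepared fish product → VII.1; chilled → VII.1.1; with no added sugar → VII.1.1.1. Scheduled 7%. quota on VII.1 open → in-quota 5%. → 5%.
Line E: prepared fish product → VII.1; in airtight containers → VII.1.2; with no added sugar → VII.1.2.1. Scheduled 14%. quota on VII.1 open → in-quota 5%; Yelstadt agreement on VII.2: VII.1.2.1 not covered; Yelstadt agreement on VII.3.3.1: VII.1.2.1 not covered. → 5%.
Sum: 26% + 9% + 1% + 5% + 5% = 46%.

46%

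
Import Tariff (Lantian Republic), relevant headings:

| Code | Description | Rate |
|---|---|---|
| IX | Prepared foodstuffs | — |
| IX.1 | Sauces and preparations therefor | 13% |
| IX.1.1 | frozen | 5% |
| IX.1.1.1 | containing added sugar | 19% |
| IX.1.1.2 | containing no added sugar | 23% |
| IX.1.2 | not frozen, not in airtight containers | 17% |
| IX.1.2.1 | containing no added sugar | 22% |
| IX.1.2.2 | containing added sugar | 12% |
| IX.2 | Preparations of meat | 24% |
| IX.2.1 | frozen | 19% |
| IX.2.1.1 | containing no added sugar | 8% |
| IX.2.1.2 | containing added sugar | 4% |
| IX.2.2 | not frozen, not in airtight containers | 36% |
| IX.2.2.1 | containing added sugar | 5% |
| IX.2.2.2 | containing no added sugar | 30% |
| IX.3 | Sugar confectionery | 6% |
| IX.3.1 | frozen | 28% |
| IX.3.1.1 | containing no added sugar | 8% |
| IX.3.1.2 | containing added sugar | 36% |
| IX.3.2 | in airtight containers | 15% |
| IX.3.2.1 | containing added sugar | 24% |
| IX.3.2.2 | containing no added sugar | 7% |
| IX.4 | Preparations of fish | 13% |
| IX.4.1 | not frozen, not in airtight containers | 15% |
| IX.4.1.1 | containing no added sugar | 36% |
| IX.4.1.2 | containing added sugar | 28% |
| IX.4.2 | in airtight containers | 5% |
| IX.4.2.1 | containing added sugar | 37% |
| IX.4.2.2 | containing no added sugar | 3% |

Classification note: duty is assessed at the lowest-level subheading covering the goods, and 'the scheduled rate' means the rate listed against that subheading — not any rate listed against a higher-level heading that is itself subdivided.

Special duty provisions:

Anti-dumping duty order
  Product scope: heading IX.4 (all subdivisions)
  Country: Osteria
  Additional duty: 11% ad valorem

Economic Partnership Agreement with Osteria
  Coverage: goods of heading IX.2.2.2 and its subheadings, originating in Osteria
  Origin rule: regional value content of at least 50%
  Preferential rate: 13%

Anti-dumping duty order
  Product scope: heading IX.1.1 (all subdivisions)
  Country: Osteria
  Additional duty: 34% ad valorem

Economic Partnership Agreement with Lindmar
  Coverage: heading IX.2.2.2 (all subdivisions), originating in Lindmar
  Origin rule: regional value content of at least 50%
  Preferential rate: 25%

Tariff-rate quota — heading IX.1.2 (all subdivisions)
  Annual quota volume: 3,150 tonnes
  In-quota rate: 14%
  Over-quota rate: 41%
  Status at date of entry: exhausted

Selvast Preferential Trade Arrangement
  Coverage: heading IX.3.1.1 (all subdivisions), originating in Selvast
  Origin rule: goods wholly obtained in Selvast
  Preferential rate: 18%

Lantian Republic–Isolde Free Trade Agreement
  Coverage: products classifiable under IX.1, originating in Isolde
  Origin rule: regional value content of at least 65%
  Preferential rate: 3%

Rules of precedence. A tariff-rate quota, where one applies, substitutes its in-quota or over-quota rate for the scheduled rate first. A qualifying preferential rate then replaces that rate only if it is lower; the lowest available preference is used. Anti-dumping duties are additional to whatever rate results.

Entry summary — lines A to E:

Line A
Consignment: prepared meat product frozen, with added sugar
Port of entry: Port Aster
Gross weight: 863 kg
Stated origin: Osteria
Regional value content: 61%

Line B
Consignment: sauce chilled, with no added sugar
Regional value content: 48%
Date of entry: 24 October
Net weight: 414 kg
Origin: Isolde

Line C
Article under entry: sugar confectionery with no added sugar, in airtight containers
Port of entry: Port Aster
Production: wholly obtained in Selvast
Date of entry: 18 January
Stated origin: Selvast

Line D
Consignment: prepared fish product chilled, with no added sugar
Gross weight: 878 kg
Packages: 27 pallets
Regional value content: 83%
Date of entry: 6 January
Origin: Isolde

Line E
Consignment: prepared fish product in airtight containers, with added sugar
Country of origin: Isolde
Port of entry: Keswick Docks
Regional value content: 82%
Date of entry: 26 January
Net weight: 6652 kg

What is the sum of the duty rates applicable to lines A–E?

Line A: prepared meat product → IX.2; frozen → IX.2.1; with added sugar → IX.2.1.2. Scheduled 4%. Osteria agreement on IX.2.2.2: IX.2.1.2 not covered. → 4%.
Line B: sauce → IX.1; chilled → IX.1.2; with no added sugar → IX.1.2.1. Scheduled 22%. quota on IX.1.2 exhausted → over-quota 41%; Isolde agreement on IX.1: RVC < 65%. → 41%.
Line C: sugar confectionery → IX.3; in airtight containers → IX.3.2; with no added sugar → IX.3.2.2. Scheduled 7%. Selvast agreement on IX.3.1.1: IX.3.2.2 not covered. → 7%.
Line D: prepared fish product → IX.4; chilled → IX.4.1; with no added sugar → IX.4.1.1. Scheduled 36%. Isolde agreement on IX.1: IX.4.1.1 not covered. → 36%.
Line E: prepared fish product → IX.4; in airtight containers → IX.4.2; with added sugar → IX.4.2.1. Scheduled 37%. Isolde agreement on IX.1: IX.4.2.1 not covered. → 37%.
Sum: 4% + 41% + 7% + 36% + 37% = 125%.

125%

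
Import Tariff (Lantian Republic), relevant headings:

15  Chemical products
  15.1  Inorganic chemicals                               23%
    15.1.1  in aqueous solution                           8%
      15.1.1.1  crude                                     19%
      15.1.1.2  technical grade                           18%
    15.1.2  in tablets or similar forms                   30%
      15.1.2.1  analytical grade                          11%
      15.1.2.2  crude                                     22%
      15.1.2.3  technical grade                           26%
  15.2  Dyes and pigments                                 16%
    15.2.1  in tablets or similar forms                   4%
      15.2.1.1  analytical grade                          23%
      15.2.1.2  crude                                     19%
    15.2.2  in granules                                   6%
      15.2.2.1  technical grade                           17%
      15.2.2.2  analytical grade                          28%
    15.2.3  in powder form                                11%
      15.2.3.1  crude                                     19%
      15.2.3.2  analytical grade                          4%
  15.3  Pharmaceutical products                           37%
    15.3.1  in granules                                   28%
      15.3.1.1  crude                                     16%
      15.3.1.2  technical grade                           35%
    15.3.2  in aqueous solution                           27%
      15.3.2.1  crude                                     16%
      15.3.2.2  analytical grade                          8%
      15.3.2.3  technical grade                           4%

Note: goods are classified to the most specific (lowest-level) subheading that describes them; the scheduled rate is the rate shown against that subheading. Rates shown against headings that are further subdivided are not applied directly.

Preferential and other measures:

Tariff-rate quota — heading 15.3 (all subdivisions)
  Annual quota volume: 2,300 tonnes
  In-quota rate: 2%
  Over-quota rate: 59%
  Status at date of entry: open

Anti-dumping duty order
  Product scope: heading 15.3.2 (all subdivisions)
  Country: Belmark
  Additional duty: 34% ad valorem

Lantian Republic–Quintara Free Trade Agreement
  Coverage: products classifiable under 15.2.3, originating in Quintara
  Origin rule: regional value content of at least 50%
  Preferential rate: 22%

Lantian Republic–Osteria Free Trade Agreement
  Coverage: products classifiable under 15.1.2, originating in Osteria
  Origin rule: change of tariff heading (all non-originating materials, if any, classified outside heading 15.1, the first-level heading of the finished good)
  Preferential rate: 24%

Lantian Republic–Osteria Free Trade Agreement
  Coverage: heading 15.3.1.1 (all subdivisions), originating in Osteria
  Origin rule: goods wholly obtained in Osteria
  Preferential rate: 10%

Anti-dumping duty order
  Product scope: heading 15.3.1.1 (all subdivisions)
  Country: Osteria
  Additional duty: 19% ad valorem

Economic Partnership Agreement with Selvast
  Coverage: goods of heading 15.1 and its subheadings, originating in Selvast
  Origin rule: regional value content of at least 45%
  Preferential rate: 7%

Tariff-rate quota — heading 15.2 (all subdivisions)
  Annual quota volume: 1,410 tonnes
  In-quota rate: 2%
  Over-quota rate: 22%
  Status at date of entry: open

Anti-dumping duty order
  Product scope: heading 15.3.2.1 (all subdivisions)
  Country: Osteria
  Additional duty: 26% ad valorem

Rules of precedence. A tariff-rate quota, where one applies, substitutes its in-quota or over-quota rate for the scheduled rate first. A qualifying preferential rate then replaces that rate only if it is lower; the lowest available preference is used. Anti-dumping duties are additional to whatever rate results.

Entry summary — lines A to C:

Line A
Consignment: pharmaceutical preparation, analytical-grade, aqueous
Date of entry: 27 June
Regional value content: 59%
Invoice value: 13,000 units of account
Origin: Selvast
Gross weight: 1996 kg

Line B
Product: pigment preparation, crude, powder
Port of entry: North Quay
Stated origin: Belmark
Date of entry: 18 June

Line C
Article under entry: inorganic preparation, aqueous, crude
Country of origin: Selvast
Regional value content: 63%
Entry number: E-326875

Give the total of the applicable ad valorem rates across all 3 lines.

11%

Line A: pharmaceutical → 15.3; aqueous → 15.3.2; analytical-grade → 15.3.2.2. Scheduled 8%. quota on 15.3 open → in-quota 2%; Selvast agreement on 15.1: 15.3.2.2 not covered. → 2%.
Line B: pigment → 15.2; powder → 15.2.3; crude → 15.2.3.1. Scheduled 19%. quota on 15.2 open → in-quota 2%. → 2%.
Line C: inorganic → 15.1; aqueous → 15.1.1; crude → 15.1.1.1. Scheduled 19%. Selvast agreement on 15.1: RVC ≥ 45% → 7% available; preferential 7%. → 7%.
Sum: 2% + 2% + 7% = 11%.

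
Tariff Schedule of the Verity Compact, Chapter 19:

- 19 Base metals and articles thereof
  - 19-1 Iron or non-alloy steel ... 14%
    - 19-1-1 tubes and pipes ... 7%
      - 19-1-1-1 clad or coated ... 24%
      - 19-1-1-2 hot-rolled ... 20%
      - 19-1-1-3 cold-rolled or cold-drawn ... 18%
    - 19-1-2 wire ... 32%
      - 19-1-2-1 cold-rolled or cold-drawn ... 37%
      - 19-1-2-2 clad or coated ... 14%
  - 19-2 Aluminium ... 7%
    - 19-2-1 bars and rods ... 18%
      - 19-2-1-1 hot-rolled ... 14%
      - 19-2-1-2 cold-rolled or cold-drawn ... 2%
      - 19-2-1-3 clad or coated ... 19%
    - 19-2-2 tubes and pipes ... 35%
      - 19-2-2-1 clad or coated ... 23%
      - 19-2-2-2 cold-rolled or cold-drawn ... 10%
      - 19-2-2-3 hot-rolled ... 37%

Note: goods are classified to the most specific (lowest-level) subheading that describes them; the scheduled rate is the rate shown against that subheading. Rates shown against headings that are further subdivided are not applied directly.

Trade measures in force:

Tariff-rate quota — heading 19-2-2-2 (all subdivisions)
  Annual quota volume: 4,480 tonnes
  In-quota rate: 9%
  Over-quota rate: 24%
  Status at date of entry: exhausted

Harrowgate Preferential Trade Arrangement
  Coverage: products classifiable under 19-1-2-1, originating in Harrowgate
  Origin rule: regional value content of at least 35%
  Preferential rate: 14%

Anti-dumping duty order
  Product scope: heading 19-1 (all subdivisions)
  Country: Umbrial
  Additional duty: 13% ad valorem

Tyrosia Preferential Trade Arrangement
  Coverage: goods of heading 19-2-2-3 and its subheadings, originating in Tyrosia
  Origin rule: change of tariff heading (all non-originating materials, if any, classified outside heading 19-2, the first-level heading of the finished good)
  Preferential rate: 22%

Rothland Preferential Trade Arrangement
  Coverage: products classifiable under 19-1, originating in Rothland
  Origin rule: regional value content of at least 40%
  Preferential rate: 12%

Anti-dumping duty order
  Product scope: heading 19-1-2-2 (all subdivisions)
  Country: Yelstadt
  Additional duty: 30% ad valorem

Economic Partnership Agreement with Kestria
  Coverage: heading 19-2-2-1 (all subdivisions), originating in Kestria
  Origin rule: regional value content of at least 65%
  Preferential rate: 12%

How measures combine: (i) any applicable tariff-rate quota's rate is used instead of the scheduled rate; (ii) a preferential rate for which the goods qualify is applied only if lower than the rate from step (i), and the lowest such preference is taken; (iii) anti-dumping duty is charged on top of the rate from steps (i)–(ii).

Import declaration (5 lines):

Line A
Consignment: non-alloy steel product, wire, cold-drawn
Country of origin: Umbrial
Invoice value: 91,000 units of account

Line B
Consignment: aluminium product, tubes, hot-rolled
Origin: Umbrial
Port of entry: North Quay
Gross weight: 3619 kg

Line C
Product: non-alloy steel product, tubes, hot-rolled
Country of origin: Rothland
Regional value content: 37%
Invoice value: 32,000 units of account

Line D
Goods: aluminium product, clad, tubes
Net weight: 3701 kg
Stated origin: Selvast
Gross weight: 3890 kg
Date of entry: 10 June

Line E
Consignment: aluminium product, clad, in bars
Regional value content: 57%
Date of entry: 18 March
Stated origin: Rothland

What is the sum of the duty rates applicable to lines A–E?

Line A: non-alloy steel → 19-1; wire → 19-1-2; cold-drawn → 19-1-2-1. Scheduled 37%. anti-dumping (Umbrial, 19-1): +13%; total 37% + 13% = 50%. → 50%.
Line B: aluminium → 19-2; tubes → 19-2-2; hot-rolled → 19-2-2-3. Scheduled 37%. No special measure applies. → 37%.
Line C: non-alloy steel → 19-1; tubes → 19-1-1; hot-rolled → 19-1-1-2. Scheduled 20%. Rothland agreement on 19-1: RVC < 40%. → 20%.
Line D: aluminium → 19-2; tubes → 19-2-2; clad → 19-2-2-1. Scheduled 23%. No special measure applies. → 23%.
Line E: aluminium → 19-2; in bars → 19-2-1; clad → 19-2-1-3. Scheduled 19%. Rothland agreement on 19-1: 19-2-1-3 not covered. → 19%.
Sum: 50% + 37% + 20% + 23% + 19% = 149%.

149%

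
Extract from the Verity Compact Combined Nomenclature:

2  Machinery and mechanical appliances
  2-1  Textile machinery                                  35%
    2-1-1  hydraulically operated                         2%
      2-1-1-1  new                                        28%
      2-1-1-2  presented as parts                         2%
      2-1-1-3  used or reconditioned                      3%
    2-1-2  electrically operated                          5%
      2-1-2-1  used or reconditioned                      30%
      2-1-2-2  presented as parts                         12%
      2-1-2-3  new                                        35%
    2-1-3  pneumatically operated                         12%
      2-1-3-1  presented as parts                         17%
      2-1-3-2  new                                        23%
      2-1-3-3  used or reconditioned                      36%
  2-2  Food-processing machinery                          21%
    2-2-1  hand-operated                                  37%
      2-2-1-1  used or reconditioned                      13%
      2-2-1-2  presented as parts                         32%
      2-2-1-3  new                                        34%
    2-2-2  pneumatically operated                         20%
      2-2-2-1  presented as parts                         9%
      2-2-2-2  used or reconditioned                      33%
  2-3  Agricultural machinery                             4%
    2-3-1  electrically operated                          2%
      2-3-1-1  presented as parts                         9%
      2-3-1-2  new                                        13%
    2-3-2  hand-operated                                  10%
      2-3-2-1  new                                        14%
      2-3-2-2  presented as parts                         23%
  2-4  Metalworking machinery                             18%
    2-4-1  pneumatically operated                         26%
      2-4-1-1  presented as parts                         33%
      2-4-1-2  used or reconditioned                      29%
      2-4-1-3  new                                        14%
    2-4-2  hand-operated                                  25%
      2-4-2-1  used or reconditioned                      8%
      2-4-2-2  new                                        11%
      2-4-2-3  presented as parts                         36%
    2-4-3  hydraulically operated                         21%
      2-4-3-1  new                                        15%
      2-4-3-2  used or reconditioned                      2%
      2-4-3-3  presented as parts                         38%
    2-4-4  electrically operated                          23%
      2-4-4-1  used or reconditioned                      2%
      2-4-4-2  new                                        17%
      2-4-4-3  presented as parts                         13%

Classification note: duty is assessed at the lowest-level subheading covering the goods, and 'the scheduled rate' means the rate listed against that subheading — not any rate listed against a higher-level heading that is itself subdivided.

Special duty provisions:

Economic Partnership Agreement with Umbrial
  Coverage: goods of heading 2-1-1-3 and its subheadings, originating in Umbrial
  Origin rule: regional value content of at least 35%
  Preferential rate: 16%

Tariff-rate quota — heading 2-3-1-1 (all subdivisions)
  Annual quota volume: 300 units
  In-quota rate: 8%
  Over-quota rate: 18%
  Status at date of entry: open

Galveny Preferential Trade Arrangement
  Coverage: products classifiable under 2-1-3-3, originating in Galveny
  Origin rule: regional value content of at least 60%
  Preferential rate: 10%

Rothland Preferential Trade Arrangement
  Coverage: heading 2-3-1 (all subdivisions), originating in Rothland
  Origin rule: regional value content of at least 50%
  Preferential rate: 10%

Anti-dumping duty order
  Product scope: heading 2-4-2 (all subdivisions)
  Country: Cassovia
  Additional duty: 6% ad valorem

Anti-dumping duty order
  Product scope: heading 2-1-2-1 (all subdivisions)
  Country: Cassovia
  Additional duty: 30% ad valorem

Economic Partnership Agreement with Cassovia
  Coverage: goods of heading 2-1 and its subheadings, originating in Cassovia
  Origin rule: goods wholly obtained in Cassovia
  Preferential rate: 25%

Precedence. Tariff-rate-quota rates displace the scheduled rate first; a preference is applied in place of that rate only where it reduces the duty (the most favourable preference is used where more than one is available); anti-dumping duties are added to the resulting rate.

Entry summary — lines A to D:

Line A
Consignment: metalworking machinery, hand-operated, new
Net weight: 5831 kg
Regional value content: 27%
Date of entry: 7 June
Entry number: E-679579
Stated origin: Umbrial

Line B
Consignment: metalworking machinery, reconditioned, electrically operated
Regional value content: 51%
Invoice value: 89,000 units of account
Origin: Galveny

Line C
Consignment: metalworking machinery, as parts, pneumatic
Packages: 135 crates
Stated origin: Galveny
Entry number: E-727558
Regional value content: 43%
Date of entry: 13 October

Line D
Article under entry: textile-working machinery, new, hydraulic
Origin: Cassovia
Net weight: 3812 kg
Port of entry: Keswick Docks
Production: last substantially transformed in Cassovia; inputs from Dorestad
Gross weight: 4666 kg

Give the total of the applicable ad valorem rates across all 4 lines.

Line A: metalworking → 2-4; hand-operated → 2-4-2; new → 2-4-2-2. Scheduled 11%. Umbrial agreement on 2-1-1-3: 2-4-2-2 not covered. → 11%.
Line B: metalworking → 2-4; electrically operated → 2-4-4; reconditioned → 2-4-4-1. Scheduled 2%. Galveny agreement on 2-1-3-3: 2-4-4-1 not covered. → 2%.
Line C: metalworking → 2-4; pneumatic → 2-4-1; as parts → 2-4-1-1. Scheduled 33%. Galveny agreement on 2-1-3-3: 2-4-1-1 not covered. → 33%.
Line D: textile-working → 2-1; hydraulic → 2-1-1; new → 2-1-1-1. Scheduled 28%. Cassovia agreement on 2-1: not wholly obtained. → 28%.
Sum: 11% + 2% + 33% + 28% = 74%.

74%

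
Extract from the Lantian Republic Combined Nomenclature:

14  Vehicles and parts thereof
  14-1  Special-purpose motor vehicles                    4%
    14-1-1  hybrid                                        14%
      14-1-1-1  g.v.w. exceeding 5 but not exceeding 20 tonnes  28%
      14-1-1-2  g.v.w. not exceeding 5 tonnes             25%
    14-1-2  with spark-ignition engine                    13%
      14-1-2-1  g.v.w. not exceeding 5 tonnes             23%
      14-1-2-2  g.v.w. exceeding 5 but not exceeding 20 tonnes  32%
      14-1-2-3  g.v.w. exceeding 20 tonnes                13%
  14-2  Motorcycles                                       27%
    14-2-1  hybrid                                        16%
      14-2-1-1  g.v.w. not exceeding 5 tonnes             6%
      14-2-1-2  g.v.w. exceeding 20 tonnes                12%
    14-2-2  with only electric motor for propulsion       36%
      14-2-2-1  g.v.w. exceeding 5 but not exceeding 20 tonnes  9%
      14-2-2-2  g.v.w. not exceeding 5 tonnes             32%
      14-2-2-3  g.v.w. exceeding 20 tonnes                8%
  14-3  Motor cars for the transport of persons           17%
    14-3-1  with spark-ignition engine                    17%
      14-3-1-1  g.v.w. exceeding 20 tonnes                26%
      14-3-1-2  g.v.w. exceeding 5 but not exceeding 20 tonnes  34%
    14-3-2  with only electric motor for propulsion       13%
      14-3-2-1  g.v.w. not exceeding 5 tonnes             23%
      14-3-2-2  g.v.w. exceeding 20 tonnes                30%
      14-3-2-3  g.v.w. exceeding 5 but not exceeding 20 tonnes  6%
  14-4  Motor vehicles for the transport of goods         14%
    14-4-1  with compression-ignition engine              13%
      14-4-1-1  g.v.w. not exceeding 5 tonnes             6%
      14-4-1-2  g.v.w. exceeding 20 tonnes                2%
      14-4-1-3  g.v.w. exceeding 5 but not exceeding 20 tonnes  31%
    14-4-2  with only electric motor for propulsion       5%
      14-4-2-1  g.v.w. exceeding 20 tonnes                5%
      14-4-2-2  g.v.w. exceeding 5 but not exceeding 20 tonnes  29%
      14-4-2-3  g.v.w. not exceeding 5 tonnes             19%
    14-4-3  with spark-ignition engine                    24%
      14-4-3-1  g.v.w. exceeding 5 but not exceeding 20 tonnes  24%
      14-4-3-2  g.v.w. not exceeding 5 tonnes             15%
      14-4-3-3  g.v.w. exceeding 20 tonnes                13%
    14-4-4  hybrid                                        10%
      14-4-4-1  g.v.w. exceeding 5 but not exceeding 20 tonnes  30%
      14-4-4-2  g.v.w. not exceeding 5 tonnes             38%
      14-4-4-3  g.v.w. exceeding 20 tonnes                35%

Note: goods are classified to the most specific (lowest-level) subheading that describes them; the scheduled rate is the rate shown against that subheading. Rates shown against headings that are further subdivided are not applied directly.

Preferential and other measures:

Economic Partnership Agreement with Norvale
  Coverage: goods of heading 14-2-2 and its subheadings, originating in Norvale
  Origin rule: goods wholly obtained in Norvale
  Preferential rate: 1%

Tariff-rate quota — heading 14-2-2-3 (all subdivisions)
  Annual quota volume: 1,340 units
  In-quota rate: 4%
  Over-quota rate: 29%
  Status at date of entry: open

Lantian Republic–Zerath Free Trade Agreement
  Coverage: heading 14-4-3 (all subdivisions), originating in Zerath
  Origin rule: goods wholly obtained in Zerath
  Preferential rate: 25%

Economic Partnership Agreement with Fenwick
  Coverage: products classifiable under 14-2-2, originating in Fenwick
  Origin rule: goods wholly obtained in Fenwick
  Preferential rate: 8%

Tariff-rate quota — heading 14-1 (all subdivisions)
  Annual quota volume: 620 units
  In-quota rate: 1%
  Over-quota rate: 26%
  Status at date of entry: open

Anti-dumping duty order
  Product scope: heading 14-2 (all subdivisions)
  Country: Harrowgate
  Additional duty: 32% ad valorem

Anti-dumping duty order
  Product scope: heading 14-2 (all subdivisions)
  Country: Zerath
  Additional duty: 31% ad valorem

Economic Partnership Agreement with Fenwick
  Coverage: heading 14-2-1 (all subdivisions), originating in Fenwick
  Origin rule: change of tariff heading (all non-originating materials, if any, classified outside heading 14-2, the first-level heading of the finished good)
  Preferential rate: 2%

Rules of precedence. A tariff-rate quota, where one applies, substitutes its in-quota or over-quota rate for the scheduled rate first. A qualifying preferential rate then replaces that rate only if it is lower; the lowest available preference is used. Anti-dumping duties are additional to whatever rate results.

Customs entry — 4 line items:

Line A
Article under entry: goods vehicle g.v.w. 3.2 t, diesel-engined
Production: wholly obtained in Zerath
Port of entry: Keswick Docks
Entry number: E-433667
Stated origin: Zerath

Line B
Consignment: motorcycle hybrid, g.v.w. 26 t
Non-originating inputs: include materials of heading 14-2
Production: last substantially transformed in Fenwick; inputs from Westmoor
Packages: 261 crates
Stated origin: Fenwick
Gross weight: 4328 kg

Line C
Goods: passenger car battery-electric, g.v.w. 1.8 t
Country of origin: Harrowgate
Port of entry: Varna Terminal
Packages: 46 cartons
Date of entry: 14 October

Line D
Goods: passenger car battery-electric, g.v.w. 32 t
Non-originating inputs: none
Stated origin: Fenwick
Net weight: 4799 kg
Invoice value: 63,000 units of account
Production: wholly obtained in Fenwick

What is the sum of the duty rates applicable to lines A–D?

71%

Line A: goods vehicle → 14-4; diesel-engined → 14-4-1; g.v.w. 3.2 t → 14-4-1-1. Scheduled 6%. Zerath agreement on 14-4-3: 14-4-1-1 not covered. → 6%.
Line B: motorcycle → 14-2; hybrid → 14-2-1; g.v.w. 26 t → 14-2-1-2. Scheduled 12%. Fenwick agreement on 14-2-2: 14-2-1-2 not covered; Fenwick agreement on 14-2-1: CTH not met. → 12%.
Line C: passenger car → 14-3; battery-electric → 14-3-2; g.v.w. 1.8 t → 14-3-2-1. Scheduled 23%. No special measure applies. → 23%.
Line D: passenger car → 14-3; battery-electric → 14-3-2; g.v.w. 32 t → 14-3-2-2. Scheduled 30%. Fenwick agreement on 14-2-2: 14-3-2-2 not covered; Fenwick agreement on 14-2-1: 14-3-2-2 not covered. → 30%.
Sum: 6% + 12% + 23% + 30% = 71%.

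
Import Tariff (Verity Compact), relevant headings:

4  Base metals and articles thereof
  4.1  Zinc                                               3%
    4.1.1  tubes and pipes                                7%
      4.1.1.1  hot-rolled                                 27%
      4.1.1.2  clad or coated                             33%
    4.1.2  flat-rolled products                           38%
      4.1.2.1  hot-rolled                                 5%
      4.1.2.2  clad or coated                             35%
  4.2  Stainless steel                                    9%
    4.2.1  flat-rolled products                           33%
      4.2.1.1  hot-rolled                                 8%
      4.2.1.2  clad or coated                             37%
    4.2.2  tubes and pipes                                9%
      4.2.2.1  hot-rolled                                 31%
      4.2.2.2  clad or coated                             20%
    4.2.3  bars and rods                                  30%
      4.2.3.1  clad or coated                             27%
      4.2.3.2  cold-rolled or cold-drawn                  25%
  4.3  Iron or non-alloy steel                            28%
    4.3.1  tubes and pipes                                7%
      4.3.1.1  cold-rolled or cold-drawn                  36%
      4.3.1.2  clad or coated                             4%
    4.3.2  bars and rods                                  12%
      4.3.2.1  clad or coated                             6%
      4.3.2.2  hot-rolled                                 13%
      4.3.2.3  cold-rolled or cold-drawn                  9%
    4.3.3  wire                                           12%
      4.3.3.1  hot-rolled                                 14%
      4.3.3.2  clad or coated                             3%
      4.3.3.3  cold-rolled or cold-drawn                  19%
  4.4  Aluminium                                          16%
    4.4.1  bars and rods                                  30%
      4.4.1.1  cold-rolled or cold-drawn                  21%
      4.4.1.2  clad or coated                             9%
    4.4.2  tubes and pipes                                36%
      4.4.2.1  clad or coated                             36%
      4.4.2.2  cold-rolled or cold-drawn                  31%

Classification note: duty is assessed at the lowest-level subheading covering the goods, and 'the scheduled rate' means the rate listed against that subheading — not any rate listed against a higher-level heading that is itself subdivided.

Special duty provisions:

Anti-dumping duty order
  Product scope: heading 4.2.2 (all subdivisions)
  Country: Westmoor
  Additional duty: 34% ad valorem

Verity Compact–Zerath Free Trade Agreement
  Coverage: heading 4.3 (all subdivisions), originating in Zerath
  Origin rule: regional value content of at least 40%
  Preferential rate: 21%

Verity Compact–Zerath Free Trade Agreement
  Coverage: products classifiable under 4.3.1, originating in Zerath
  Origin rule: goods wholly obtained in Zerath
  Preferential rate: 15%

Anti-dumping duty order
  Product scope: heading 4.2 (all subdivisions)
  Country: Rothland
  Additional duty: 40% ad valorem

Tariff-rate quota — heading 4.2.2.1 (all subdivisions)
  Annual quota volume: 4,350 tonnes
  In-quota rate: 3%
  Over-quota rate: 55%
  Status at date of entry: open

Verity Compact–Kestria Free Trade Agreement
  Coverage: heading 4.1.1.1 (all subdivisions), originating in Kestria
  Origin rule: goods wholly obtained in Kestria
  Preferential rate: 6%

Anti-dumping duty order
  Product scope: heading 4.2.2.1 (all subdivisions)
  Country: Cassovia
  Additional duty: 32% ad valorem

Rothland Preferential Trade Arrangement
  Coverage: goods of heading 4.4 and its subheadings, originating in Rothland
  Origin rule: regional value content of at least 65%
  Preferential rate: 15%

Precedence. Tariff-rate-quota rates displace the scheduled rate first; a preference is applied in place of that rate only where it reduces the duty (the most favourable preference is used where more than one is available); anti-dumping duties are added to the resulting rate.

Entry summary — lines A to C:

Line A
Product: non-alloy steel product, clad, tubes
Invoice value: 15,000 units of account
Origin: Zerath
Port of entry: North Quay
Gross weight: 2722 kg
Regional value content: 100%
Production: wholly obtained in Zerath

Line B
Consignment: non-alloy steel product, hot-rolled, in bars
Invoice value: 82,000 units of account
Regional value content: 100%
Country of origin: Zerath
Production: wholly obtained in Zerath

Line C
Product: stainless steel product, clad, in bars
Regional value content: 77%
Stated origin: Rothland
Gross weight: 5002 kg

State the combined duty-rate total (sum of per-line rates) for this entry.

Line A: non-alloy steel → 4.3; tubes → 4.3.1; clad → 4.3.1.2. Scheduled 4%. Zerath agreement on 4.3: RVC ≥ 40% → 21% available; Zerath agreement on 4.3.1: wholly obtained → 15% available; preference 15% not lower than 4% → no reduction. → 4%.
Line B: non-alloy steel → 4.3; in bars → 4.3.2; hot-rolled → 4.3.2.2. Scheduled 13%. Zerath agreement on 4.3: RVC ≥ 40% → 21% available; Zerath agreement on 4.3.1: 4.3.2.2 not covered; preference 21% not lower than 13% → no reduction. → 13%.
Line C: stainless steel → 4.2; in bars → 4.2.3; clad → 4.2.3.1. Scheduled 27%. Rothland agreement on 4.4: 4.2.3.1 not covered; anti-dumping (Rothland, 4.2): +40%; total 27% + 40% = 67%. → 67%.
Sum: 4% + 13% + 67% = 84%.

84%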